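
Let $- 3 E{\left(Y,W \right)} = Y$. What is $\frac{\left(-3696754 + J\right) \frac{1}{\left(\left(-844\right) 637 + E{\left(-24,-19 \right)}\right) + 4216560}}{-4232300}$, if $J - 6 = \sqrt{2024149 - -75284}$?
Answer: $\frac{924187}{3892594440500} - \frac{\sqrt{2099433}}{15570377762000} \approx 2.3733 \cdot 10^{-7}$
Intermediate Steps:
$E{\left(Y,W \right)} = - \frac{Y}{3}$
$J = 6 + \sqrt{2099433}$ ($J = 6 + \sqrt{2024149 - -75284} = 6 + \sqrt{2024149 + 75284} = 6 + \sqrt{2099433} \approx 1454.9$)
$\frac{\left(-3696754 + J\right) \frac{1}{\left(\left(-844\right) 637 + E{\left(-24,-19 \right)}\right) + 4216560}}{-4232300} = \frac{\left(-3696754 + \left(6 + \sqrt{2099433}\right)\right) \frac{1}{\left(\left(-844\right) 637 - -8\right) + 4216560}}{-4232300} = \frac{-3696748 + \sqrt{2099433}}{\left(-537628 + 8\right) + 4216560} \left(- \frac{1}{4232300}\right) = \frac{-3696748 + \sqrt{2099433}}{-537620 + 4216560} \left(- \frac{1}{4232300}\right) = \frac{-3696748 + \sqrt{2099433}}{3678940} \left(- \frac{1}{4232300}\right) = \left(-3696748 + \sqrt{2099433}\right) \frac{1}{3678940} \left(- \frac{1}{4232300}\right) = \left(- \frac{924187}{919735} + \frac{\sqrt{2099433}}{3678940}\right) \left(- \frac{1}{4232300}\right) = \frac{924187}{3892594440500} - \frac{\sqrt{2099433}}{15570377762000}$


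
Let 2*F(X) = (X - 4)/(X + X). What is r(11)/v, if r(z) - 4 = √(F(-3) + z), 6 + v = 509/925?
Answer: -3700/5041 - 925*√417/30246 ≈ -1.3585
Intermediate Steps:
v = -5041/925 (v = -6 + 509/925 = -5041/925 ≈ -5.4497)
F(X) = (-4 + X)/(4*X) (F(X) = ((X - 4)/(X + X))/2 = ((-4 + X)/((2*X)))/2 = ((-4 + X)*(1/(2*X)))/2 = ((-4 + X)/(2*X))/2 = (-4 + X)/(4*X))
r(z) = 4 + √(7/12 + z) (r(z) = 4 + √((¼)*(-4 - 3)/(-3) + z) = 4 + √((¼)*(-⅓)*(-7) + z) = 4 + √(7/12 + z))
r(11)/v = (4 + √(21 + 36*11)/6)/(-5041/925) = (4 + √(21 + 396)/6)*(-925/5041) = (4 + √417/6)*(-925/5041) = -3700/5041 - 925*√417/30246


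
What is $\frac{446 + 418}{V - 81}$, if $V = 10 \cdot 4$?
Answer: $- \frac{864}{41} \approx -21.073$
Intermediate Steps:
$V = 40$
$\frac{446 + 418}{V - 81} = \frac{446 + 418}{40 - 81} = \frac{864}{-41} = 864 \left(- \frac{1}{41}\right) = - \frac{864}{41}$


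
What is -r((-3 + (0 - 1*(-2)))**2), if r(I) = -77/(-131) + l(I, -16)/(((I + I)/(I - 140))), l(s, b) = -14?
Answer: -127540/131 ≈ -973.59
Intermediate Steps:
r(I) = 77/131 - 7*(-140 + I)/I (r(I) = -77/(-131) - 14*(I - 140)/(I + I) = -77*(-1/131) - 14*(-140 + I)/(2*I) = 77/131 - 14*(-140 + I)/(2*I) = 77/131 - 7*(-140 + I)/I)
-r((-3 + (0 - 1*(-2)))**2) = -(-840/131 + 980/((-3 + (0 - 1*(-2)))**2)) = -(-840/131 + 980/((-3 + (0 + 2))**2)) = -(-840/131 + 980/((-3 + 2)**2)) = -(-840/131 + 980/((-1)**2)) = -(-840/131 + 980/1) = -(-840/131 + 980*1) = -(-840/131 + 980) = -1*127540/131 = -127540/131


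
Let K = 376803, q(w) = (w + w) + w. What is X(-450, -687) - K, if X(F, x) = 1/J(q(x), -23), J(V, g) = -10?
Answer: -3768031/10 ≈ -3.7680e+5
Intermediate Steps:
q(w) = 3*w (q(w) = 2*w + w = 3*w)
X(F, x) = -⅒ (X(F, x) = 1/(-10) = -⅒)
X(-450, -687) - K = -⅒ - 1*376803 = -⅒ - 376803 = -3768031/10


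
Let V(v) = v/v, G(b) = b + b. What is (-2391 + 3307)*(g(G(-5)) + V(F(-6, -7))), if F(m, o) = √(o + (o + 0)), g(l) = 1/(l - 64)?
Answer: 33434/37 ≈ 903.62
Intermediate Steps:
G(b) = 2*b
g(l) = 1/(-64 + l)
F(m, o) = √2*√o (F(m, o) = √(o + o) = √(2*o) = √2*√o)
V(v) = 1
(-2391 + 3307)*(g(G(-5)) + V(F(-6, -7))) = (-2391 + 3307)*(1/(-64 + 2*(-5)) + 1) = 916*(1/(-64 - 10) + 1) = 916*(1/(-74) + 1) = 916*(-1/74 + 1) = 916*(73/74) = 33434/37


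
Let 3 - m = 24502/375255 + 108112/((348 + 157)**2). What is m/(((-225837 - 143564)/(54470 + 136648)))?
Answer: -3061455892944718/2356763760955425 ≈ -1.2990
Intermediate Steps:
m = 48056005603/19139881275 (m = 3 - (24502/375255 + 108112/((348 + 157)**2)) = 3 - (24502*(1/375255) + 108112/(505**2)) = 3 - (24502/375255 + 108112/255025) = 3 - 1*9363638222/19139881275 = 3 - 9363638222/19139881275 = 48056005603/19139881275 ≈ 2.5108)
m/(((-225837 - 143564)/(54470 + 136648))) = 48056005603/(19139881275*(((-225837 - 143564)/(54470 + 136648)))) = 48056005603/(19139881275*((-369401/191118))) = 48056005603/(19139881275*((-369401*1/191118))) = 48056005603/(19139881275*(-369401/191118)) = (48056005603/19139881275)*(-191118/369401) = -3061455892944718/2356763760955425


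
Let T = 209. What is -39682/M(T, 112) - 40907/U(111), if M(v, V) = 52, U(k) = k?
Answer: -3265933/2886 ≈ -1131.6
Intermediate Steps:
-39682/M(T, 112) - 40907/U(111) = -39682/52 - 40907/111 = -39682*1/52 - 40907*1/111 = -19841/26 - 40907/111 = -3265933/2886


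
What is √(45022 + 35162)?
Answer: 2*√20046 ≈ 283.17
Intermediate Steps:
√(45022 + 35162) = √80184 = 2*√20046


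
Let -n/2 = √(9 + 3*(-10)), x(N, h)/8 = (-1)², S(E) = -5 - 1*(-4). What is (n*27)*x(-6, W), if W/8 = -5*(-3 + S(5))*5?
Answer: -432*I*√21 ≈ -1979.7*I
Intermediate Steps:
S(E) = -1 (S(E) = -5 + 4 = -1)
W = 800 (W = 8*(-5*(-3 - 1)*5) = 8*(-5*(-4)*5) = 8*(20*5) = 8*100 = 800)
x(N, h) = 8 (x(N, h) = 8*(-1)² = 8*1 = 8)
n = -2*I*√21 (n = -2*√(9 + 3*(-10)) = -2*√(9 - 30) = -2*I*√21 ≈ -9.1651*I)
(n*27)*x(-6, W) = (-2*I*√21*27)*8 = -54*I*√21*8 = -432*I*√21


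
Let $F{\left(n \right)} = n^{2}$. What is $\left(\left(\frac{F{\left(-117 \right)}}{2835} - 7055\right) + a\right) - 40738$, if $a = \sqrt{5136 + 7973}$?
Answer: $- \frac{1672586}{35} + \sqrt{13109} \approx -47674.0$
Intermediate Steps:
$a = \sqrt{13109} \approx 114.49$
$\left(\left(\frac{F{\left(-117 \right)}}{2835} - 7055\right) + a\right) - 40738 = \left(\left(\frac{\left(-117\right)^{2}}{2835} - 7055\right) + \sqrt{13109}\right) - 40738 = \left(\left(13689 \cdot \frac{1}{2835} - 7055\right) + \sqrt{13109}\right) - 40738 = \left(\left(\frac{169}{35} - 7055\right) + \sqrt{13109}\right) - 40738 = \left(- \frac{246756}{35} + \sqrt{13109}\right) - 40738 = - \frac{1672586}{35} + \sqrt{13109}$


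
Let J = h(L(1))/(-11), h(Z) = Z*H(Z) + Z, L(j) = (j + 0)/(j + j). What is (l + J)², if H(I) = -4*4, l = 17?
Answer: 151321/484 ≈ 312.65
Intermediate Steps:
H(I) = -16
L(j) = ½ (L(j) = j/((2*j)) = j*(1/(2*j)) = ½)
h(Z) = -15*Z (h(Z) = Z*(-16) + Z = -16*Z + Z = -15*Z)
J = 15/22 (J = -15*½/(-11) = -15/2*(-1/11) = 15/22 ≈ 0.68182)
(l + J)² = (17 + 15/22)² = (389/22)² = 151321/484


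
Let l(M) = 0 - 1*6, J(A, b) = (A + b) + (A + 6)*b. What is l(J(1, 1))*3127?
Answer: -18762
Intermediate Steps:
J(A, b) = A + b + b*(6 + A) (J(A, b) = (A + b) + (6 + A)*b = (A + b) + b*(6 + A) = A + b + b*(6 + A))
l(M) = -6 (l(M) = 0 - 6 = -6)
l(J(1, 1))*3127 = -6*3127 = -18762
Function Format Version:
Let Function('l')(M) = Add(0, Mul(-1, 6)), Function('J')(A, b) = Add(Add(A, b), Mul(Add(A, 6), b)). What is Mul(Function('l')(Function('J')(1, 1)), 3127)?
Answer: -18762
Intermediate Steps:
Function('J')(A, b) = Add(A, b, Mul(b, Add(6, A))) (Function('J')(A, b) = Add(Add(A, b), Mul(Add(6, A), b)) = Add(Add(A, b), Mul(b, Add(6, A))) = Add(A, b, Mul(b, Add(6, A))))
Function('l')(M) = -6 (Function('l')(M) = Add(0, -6) = -6)
Mul(Function('l')(Function('J')(1, 1)), 3127) = Mul(-6, 3127) = -18762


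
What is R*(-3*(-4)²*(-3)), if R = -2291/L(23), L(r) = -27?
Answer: 36656/3 ≈ 12219.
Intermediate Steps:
R = 2291/27 (R = -2291/(-27) = -2291*(-1/27) = 2291/27 ≈ 84.852)
R*(-3*(-4)²*(-3)) = 2291*(-3*(-4)²*(-3))/27 = 2291*(-3*16*(-3))/27 = 2291*(-48*(-3))/27 = (2291/27)*144 = 36656/3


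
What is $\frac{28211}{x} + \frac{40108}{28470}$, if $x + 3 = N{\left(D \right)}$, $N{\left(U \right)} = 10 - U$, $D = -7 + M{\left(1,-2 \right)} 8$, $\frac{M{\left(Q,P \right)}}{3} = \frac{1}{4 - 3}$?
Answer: $- \frac{80276609}{28470} \approx -2819.7$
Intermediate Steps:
$M{\left(Q,P \right)} = 3$ ($M{\left(Q,P \right)} = \frac{3}{4 - 3} = \frac{3}{1} = 3 \cdot 1 = 3$)
$D = 17$ ($D = -7 + 3 \cdot 8 = -7 + 24 = 17$)
$x = -10$ ($x = -3 + \left(10 - 17\right) = -3 - 7 = -10$)
$\frac{28211}{x} + \frac{40108}{28470} = \frac{28211}{-10} + \frac{40108}{28470} = 28211 \left(- \frac{1}{10}\right) + 40108 \cdot \frac{1}{28470} = - \frac{28211}{10} + \frac{20054}{14235} = - \frac{80276609}{28470}$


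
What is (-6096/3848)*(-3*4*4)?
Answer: 36576/481 ≈ 76.042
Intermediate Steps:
(-6096/3848)*(-3*4*4) = (-6096*1/3848)*(-12*4) = -762/481*(-48) = 36576/481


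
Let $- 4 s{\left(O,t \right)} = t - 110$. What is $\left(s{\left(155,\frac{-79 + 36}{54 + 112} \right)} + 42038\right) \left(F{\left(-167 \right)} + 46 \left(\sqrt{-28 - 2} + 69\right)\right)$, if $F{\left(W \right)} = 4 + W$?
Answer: $\frac{84101851885}{664} + \frac{642425305 i \sqrt{30}}{332} \approx 1.2666 \cdot 10^{8} + 1.0599 \cdot 10^{7} i$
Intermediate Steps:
$s{\left(O,t \right)} = \frac{55}{2} - \frac{t}{4}$ ($s{\left(O,t \right)} = - \frac{t - 110}{4} = - \frac{-110 + t}{4} = \frac{55}{2} - \frac{t}{4}$)
$\left(s{\left(155,\frac{-79 + 36}{54 + 112} \right)} + 42038\right) \left(F{\left(-167 \right)} + 46 \left(\sqrt{-28 - 2} + 69\right)\right) = \left(\left(\frac{55}{2} - \frac{\left(-79 + 36\right) \frac{1}{54 + 112}}{4}\right) + 42038\right) \left(\left(4 - 167\right) + 46 \left(\sqrt{-28 - 2} + 69\right)\right) = \left(\left(\frac{55}{2} - \frac{\left(-43\right) \frac{1}{166}}{4}\right) + 42038\right) \left(-163 + 46 \left(\sqrt{-30} + 69\right)\right) = \left(\left(\frac{55}{2} - \frac{\left(-43\right) \frac{1}{166}}{4}\right) + 42038\right) \left(-163 + 46 \left(i \sqrt{30} + 69\right)\right) = \left(\left(\frac{55}{2} - - \frac{43}{664}\right) + 42038\right) \left(-163 + 46 \left(69 + i \sqrt{30}\right)\right) = \left(\left(\frac{55}{2} + \frac{43}{664}\right) + 42038\right) \left(-163 + \left(3174 + 46 i \sqrt{30}\right)\right) = \left(\frac{18303}{664} + 42038\right) \left(3011 + 46 i \sqrt{30}\right) = \frac{27931535 \left(3011 + 46 i \sqrt{30}\right)}{664} = \frac{84101851885}{664} + \frac{642425305 i \sqrt{30}}{332}$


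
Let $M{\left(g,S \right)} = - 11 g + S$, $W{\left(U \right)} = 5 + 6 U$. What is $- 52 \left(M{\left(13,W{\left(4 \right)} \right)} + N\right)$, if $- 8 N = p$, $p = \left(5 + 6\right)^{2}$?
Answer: $\frac{13429}{2} \approx 6714.5$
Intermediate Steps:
$p = 121$ ($p = 11^{2} = 121$)
$N = - \frac{121}{8}$ ($N = \left(- \frac{1}{8}\right) 121 = - \frac{121}{8} \approx -15.125$)
$M{\left(g,S \right)} = S - 11 g$
$- 52 \left(M{\left(13,W{\left(4 \right)} \right)} + N\right) = - 52 \left(\left(\left(5 + 6 \cdot 4\right) - 143\right) - \frac{121}{8}\right) = - 52 \left(\left(\left(5 + 24\right) - 143\right) - \frac{121}{8}\right) = - 52 \left(\left(29 - 143\right) - \frac{121}{8}\right) = - 52 \left(-114 - \frac{121}{8}\right) = \left(-52\right) \left(- \frac{1033}{8}\right) = \frac{13429}{2}$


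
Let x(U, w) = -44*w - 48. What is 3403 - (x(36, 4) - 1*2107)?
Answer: 5734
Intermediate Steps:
x(U, w) = -48 - 44*w
3403 - (x(36, 4) - 1*2107) = 3403 - ((-48 - 44*4) - 1*2107) = 3403 - ((-48 - 176) - 2107) = 3403 - (-224 - 2107) = 3403 - 1*(-2331) = 3403 + 2331 = 5734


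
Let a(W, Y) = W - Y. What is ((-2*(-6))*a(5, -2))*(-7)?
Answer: -588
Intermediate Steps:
((-2*(-6))*a(5, -2))*(-7) = ((-2*(-6))*(5 - 1*(-2)))*(-7) = (12*(5 + 2))*(-7) = (12*7)*(-7) = 84*(-7) = -588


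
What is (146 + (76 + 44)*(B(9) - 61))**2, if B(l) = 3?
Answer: 46430596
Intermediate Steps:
(146 + (76 + 44)*(B(9) - 61))**2 = (146 + (76 + 44)*(3 - 61))**2 = (146 + 120*(-58))**2 = (146 - 6960)**2 = (-6814)**2 = 46430596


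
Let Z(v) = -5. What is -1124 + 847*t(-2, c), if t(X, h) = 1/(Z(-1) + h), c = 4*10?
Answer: -5499/5 ≈ -1099.8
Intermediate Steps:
c = 40
t(X, h) = 1/(-5 + h)
-1124 + 847*t(-2, c) = -1124 + 847/(-5 + 40) = -1124 + 847/35 = -1124 + 847*(1/35) = -1124 + 121/5 = -5499/5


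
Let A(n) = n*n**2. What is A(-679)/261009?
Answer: -44720977/37287 ≈ -1199.4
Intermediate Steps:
A(n) = n**3
A(-679)/261009 = (-679)**3/261009 = -313046839*1/261009 = -44720977/37287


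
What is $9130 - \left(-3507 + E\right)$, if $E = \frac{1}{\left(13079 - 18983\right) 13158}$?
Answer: $\frac{981703221985}{77684832} \approx 12637.0$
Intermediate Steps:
$E = - \frac{1}{77684832}$ ($E = \frac{1}{-5904} \cdot \frac{1}{13158} = \left(- \frac{1}{5904}\right) \frac{1}{13158} = - \frac{1}{77684832} \approx -1.2873 \cdot 10^{-8}$)
$9130 - \left(-3507 + E\right) = 9130 - \left(-3507 - \frac{1}{77684832}\right) = 9130 - - \frac{272440705825}{77684832} = 9130 + \frac{272440705825}{77684832} = \frac{981703221985}{77684832}$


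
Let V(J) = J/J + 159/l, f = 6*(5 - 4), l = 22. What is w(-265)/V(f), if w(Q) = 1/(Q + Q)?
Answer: -11/47965 ≈ -0.00022933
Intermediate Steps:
w(Q) = 1/(2*Q)
f = 6 (f = 6*1 = 6)
V(J) = 181/22 (V(J) = J/J + 159/22 = 1 + 159*(1/22) = 1 + 159/22 = 181/22)
w(-265)/V(f) = ((½)/(-265))/(181/22) = ((½)*(-1/265))*(22/181) = -1/530*22/181 = -11/47965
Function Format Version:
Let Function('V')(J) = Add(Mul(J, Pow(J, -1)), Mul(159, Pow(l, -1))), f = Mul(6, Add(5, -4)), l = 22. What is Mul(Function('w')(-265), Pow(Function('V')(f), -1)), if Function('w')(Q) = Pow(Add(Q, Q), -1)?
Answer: Rational(-11, 47965) ≈ -0.00022933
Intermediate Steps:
Function('w')(Q) = Mul(Rational(1, 2), Pow(Q, -1)) (Function('w')(Q) = Pow(Mul(2, Q), -1) = Mul(Rational(1, 2), Pow(Q, -1)))
f = 6 (f = Mul(6, 1) = 6)
Function('V')(J) = Rational(181, 22) (Function('V')(J) = Add(Mul(J, Pow(J, -1)), Mul(159, Pow(22, -1))) = Add(1, Mul(159, Rational(1, 22))) = Add(1, Rational(159, 22)) = Rational(181, 22))
Mul(Function('w')(-265), Pow(Function('V')(f), -1)) = Mul(Mul(Rational(1, 2), Pow(-265, -1)), Pow(Rational(181, 22), -1)) = Mul(Mul(Rational(1, 2), Rational(-1, 265)), Rational(22, 181)) = Mul(Rational(-1, 530), Rational(22, 181)) = Rational(-11, 47965)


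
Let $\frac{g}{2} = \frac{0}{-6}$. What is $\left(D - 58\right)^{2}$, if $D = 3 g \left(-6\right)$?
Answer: $3364$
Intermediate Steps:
$g = 0$ ($g = 2 \frac{0}{-6} = 2 \cdot 0 \left(- \frac{1}{6}\right) = 2 \cdot 0 = 0$)
$D = 0$ ($D = 3 \cdot 0 \left(-6\right) = 0 \left(-6\right) = 0$)
$\left(D - 58\right)^{2} = \left(0 - 58\right)^{2} = \left(-58\right)^{2} = 3364$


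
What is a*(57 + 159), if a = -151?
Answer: -32616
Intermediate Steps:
a*(57 + 159) = -151*(57 + 159) = -151*216 = -32616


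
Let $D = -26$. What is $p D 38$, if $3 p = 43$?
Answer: $- \frac{42484}{3} \approx -14161.0$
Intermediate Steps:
$p = \frac{43}{3}$ ($p = \frac{1}{3} \cdot 43 = \frac{43}{3} \approx 14.333$)
$p D 38 = \frac{43}{3} \left(-26\right) 38 = \left(- \frac{1118}{3}\right) 38 = - \frac{42484}{3}$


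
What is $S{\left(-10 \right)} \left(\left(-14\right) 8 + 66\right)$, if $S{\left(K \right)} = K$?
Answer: $460$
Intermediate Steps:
$S{\left(-10 \right)} \left(\left(-14\right) 8 + 66\right) = - 10 \left(\left(-14\right) 8 + 66\right) = - 10 \left(-112 + 66\right) = \left(-10\right) \left(-46\right) = 460$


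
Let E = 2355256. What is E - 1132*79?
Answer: 2265828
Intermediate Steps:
E - 1132*79 = 2355256 - 1132*79 = 2355256 - 89428 = 2265828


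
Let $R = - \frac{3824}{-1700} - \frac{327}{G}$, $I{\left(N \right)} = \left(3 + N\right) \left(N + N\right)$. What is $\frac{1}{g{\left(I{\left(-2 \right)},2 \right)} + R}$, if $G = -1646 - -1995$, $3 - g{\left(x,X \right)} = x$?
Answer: $\frac{148325}{1232944} \approx 0.1203$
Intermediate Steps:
$I{\left(N \right)} = 2 N \left(3 + N\right)$ ($I{\left(N \right)} = \left(3 + N\right) 2 N = 2 N \left(3 + N\right)$)
$g{\left(x,X \right)} = 3 - x$
$G = 349$ ($G = -1646 + 1995 = 349$)
$R = \frac{194669}{148325}$ ($R = - \frac{3824}{-1700} - \frac{327}{349} = \left(-3824\right) \left(- \frac{1}{1700}\right) - \frac{327}{349} = \frac{956}{425} - \frac{327}{349} = \frac{194669}{148325} \approx 1.3124$)
$\frac{1}{g{\left(I{\left(-2 \right)},2 \right)} + R} = \frac{1}{\left(3 - 2 \left(-2\right) \left(3 - 2\right)\right) + \frac{194669}{148325}} = \frac{1}{\left(3 - 2 \left(-2\right) 1\right) + \frac{194669}{148325}} = \frac{1}{\left(3 - -4\right) + \frac{194669}{148325}} = \frac{1}{\left(3 + 4\right) + \frac{194669}{148325}} = \frac{1}{7 + \frac{194669}{148325}} = \frac{1}{\frac{1232944}{148325}} = \frac{148325}{1232944}$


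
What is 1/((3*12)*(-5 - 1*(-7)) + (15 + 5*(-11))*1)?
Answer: 1/32 ≈ 0.031250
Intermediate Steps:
1/((3*12)*(-5 - 1*(-7)) + (15 + 5*(-11))*1) = 1/(36*(-5 + 7) + (15 - 55)*1) = 1/(36*2 - 40*1) = 1/(72 - 40) = 1/32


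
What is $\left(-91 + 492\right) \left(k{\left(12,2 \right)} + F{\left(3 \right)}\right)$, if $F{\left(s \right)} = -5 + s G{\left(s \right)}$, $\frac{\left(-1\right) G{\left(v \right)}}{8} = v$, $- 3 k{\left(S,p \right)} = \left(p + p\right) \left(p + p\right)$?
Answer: $- \frac{99047}{3} \approx -33016.0$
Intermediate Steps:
$k{\left(S,p \right)} = - \frac{4 p^{2}}{3}$ ($k{\left(S,p \right)} = - \frac{\left(p + p\right) \left(p + p\right)}{3} = - \frac{2 p 2 p}{3} = - \frac{4 p^{2}}{3}$)
$G{\left(v \right)} = - 8 v$
$F{\left(s \right)} = -5 - 8 s^{2}$ ($F{\left(s \right)} = -5 + s \left(- 8 s\right) = -5 - 8 s^{2}$)
$\left(-91 + 492\right) \left(k{\left(12,2 \right)} + F{\left(3 \right)}\right) = \left(-91 + 492\right) \left(- \frac{4 \cdot 2^{2}}{3} - \left(5 + 8 \cdot 3^{2}\right)\right) = 401 \left(\left(- \frac{4}{3}\right) 4 - 77\right) = 401 \left(- \frac{16}{3} - 77\right) = 401 \left(- \frac{247}{3}\right) = - \frac{99047}{3}$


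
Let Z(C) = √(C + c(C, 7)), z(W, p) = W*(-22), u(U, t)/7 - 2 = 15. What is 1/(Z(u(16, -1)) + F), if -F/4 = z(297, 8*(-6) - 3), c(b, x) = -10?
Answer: 26136/683090387 - √109/683090387 ≈ 3.8246e-5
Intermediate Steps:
u(U, t) = 119 (u(U, t) = 14 + 7*15 = 14 + 105 = 119)
z(W, p) = -22*W
Z(C) = √(-10 + C) (Z(C) = √(C - 10) = √(-10 + C))
F = 26136 (F = -(-88)*297 = -4*(-6534) = 26136)
1/(Z(u(16, -1)) + F) = 1/(√(-10 + 119) + 26136) = 1/(√109 + 26136) = 1/(26136 + √109)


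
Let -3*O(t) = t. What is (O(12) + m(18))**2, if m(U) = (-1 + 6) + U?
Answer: 361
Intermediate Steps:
O(t) = -t/3
m(U) = 5 + U
(O(12) + m(18))**2 = (-1/3*12 + (5 + 18))**2 = (-4 + 23)**2 = 19**2 = 361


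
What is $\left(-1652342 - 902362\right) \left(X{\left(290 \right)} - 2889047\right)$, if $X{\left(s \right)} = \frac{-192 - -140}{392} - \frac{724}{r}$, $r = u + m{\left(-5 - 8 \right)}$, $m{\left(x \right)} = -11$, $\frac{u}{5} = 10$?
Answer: $\frac{4701510799653912}{637} \approx 7.3807 \cdot 10^{12}$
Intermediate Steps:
$u = 50$ ($u = 5 \cdot 10 = 50$)
$r = 39$ ($r = 50 - 11 = 39$)
$X{\left(s \right)} = - \frac{71459}{3822}$ ($X{\left(s \right)} = \frac{-192 - -140}{392} - \frac{724}{39} = \left(-192 + 140\right) \frac{1}{392} - \frac{724}{39} = \left(-52\right) \frac{1}{392} - \frac{724}{39} = - \frac{13}{98} - \frac{724}{39} = - \frac{71459}{3822}$)
$\left(-1652342 - 902362\right) \left(X{\left(290 \right)} - 2889047\right) = \left(-1652342 - 902362\right) \left(- \frac{71459}{3822} - 2889047\right) = \left(-2554704\right) \left(- \frac{11042009093}{3822}\right) = \frac{4701510799653912}{637}$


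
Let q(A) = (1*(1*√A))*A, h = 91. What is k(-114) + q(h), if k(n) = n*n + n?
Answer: 12882 + 91*√91 ≈ 13750.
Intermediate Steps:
k(n) = n + n² (k(n) = n² + n = n + n²)
q(A) = A^(3/2) (q(A) = (1*√A)*A = √A*A = A^(3/2))
k(-114) + q(h) = -114*(1 - 114) + 91^(3/2) = -114*(-113) + 91*√91 = 12882 + 91*√91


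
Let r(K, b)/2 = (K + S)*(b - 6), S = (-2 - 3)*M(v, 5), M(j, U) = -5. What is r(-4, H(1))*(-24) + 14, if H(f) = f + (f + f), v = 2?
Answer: 3038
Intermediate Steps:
S = 25 (S = (-2 - 3)*(-5) = -5*(-5) = 25)
H(f) = 3*f (H(f) = f + 2*f = 3*f)
r(K, b) = 2*(-6 + b)*(25 + K) (r(K, b) = 2*((K + 25)*(b - 6)) = 2*((25 + K)*(-6 + b)) = 2*((-6 + b)*(25 + K)) = 2*(-6 + b)*(25 + K))
r(-4, H(1))*(-24) + 14 = (-300 - 12*(-4) + 50*(3*1) + 2*(-4)*(3*1))*(-24) + 14 = (-300 + 48 + 50*3 + 2*(-4)*3)*(-24) + 14 = (-300 + 48 + 150 - 24)*(-24) + 14 = -126*(-24) + 14 = 3024 + 14 = 3038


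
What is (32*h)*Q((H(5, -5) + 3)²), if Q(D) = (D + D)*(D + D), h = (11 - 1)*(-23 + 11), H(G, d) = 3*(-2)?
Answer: -1244160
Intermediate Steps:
H(G, d) = -6
h = -120 (h = 10*(-12) = -120)
Q(D) = 4*D² (Q(D) = (2*D)*(2*D) = 4*D²)
(32*h)*Q((H(5, -5) + 3)²) = (32*(-120))*(4*((-6 + 3)²)²) = -15360*((-3)²)² = -15360*9² = -15360*81 = -3840*324 = -1244160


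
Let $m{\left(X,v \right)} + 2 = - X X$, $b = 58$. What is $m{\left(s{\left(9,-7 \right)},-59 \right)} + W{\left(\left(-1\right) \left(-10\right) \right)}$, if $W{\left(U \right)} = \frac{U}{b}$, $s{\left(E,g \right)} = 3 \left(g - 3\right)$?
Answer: $- \frac{26153}{29} \approx -901.83$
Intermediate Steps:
$s{\left(E,g \right)} = -9 + 3 g$ ($s{\left(E,g \right)} = 3 \left(-3 + g\right) = -9 + 3 g$)
$m{\left(X,v \right)} = -2 - X^{2}$ ($m{\left(X,v \right)} = -2 + - X X = -2 - X^{2}$)
$W{\left(U \right)} = \frac{U}{58}$
$m{\left(s{\left(9,-7 \right)},-59 \right)} + W{\left(\left(-1\right) \left(-10\right) \right)} = \left(-2 - \left(-9 + 3 \left(-7\right)\right)^{2}\right) + \frac{\left(-1\right) \left(-10\right)}{58} = \left(-2 - \left(-9 - 21\right)^{2}\right) + \frac{1}{58} \cdot 10 = \left(-2 - \left(-30\right)^{2}\right) + \frac{5}{29} = \left(-2 - 900\right) + \frac{5}{29} = -902 + \frac{5}{29} = - \frac{26153}{29}$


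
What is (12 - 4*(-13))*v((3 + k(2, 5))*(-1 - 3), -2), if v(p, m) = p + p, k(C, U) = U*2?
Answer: -6656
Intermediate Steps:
k(C, U) = 2*U
v(p, m) = 2*p
(12 - 4*(-13))*v((3 + k(2, 5))*(-1 - 3), -2) = (12 - 4*(-13))*(2*((3 + 2*5)*(-1 - 3))) = (12 + 52)*(2*((3 + 10)*(-4))) = 64*(2*(13*(-4))) = 64*(2*(-52)) = 64*(-104) = -6656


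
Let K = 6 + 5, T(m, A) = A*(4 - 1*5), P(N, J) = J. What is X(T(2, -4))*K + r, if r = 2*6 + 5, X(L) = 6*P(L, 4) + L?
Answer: 325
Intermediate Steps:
T(m, A) = -A (T(m, A) = A*(4 - 5) = A*(-1) = -A)
X(L) = 24 + L (X(L) = 6*4 + L = 24 + L)
K = 11
r = 17 (r = 12 + 5 = 17)
X(T(2, -4))*K + r = (24 - 1*(-4))*11 + 17 = (24 + 4)*11 + 17 = 28*11 + 17 = 308 + 17 = 325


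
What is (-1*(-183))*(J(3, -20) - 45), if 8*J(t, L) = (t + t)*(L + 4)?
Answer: -10431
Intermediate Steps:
J(t, L) = t*(4 + L)/4 (J(t, L) = ((t + t)*(L + 4))/8 = ((2*t)*(4 + L))/8 = (2*t*(4 + L))/8 = t*(4 + L)/4)
(-1*(-183))*(J(3, -20) - 45) = (-1*(-183))*((¼)*3*(4 - 20) - 45) = 183*((¼)*3*(-16) - 45) = 183*(-12 - 45) = 183*(-57) = -10431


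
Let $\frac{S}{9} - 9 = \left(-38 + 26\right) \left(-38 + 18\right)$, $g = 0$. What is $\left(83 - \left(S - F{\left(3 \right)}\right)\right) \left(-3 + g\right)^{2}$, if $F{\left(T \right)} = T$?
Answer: $-19395$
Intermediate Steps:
$S = 2241$ ($S = 81 + 9 \left(-38 + 26\right) \left(-38 + 18\right) = 81 + 9 \left(\left(-12\right) \left(-20\right)\right) = 81 + 9 \cdot 240 = 81 + 2160 = 2241$)
$\left(83 - \left(S - F{\left(3 \right)}\right)\right) \left(-3 + g\right)^{2} = \left(83 + \left(3 - 2241\right)\right) \left(-3 + 0\right)^{2} = \left(83 + \left(3 - 2241\right)\right) \left(-3\right)^{2} = \left(83 - 2238\right) 9 = \left(-2155\right) 9 = -19395$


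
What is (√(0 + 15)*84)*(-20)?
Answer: -1680*√15 ≈ -6506.6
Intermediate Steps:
(√(0 + 15)*84)*(-20) = (√15*84)*(-20) = (84*√15)*(-20) = -1680*√15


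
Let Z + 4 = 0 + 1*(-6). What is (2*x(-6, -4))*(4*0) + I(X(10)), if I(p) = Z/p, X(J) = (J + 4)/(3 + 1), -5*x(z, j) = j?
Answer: -20/7 ≈ -2.8571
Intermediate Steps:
x(z, j) = -j/5
X(J) = 1 + J/4 (X(J) = (4 + J)/4 = (4 + J)*(1/4) = 1 + J/4)
Z = -10 (Z = -4 + (0 + 1*(-6)) = -4 + (0 - 6) = -4 - 6 = -10)
I(p) = -10/p
(2*x(-6, -4))*(4*0) + I(X(10)) = (2*(-1/5*(-4)))*(4*0) - 10/(1 + (1/4)*10) = (2*(4/5))*0 - 10/(1 + 5/2) = (8/5)*0 - 10/7/2 = 0 - 10*2/7 = 0 - 20/7 = -20/7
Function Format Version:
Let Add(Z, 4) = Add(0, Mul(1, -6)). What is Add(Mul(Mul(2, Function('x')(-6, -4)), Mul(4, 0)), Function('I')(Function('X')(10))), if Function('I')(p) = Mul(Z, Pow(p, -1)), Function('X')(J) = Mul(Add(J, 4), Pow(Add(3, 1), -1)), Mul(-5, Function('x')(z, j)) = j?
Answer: Rational(-20, 7) ≈ -2.8571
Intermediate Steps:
Function('x')(z, j) = Mul(Rational(-1, 5), j)
Function('X')(J) = Add(1, Mul(Rational(1, 4), J)) (Function('X')(J) = Mul(Add(4, J), Pow(4, -1)) = Mul(Add(4, J), Rational(1, 4)) = Add(1, Mul(Rational(1, 4), J)))
Z = -10 (Z = Add(-4, Add(0, Mul(1, -6))) = Add(-4, Add(0, -6)) = Add(-4, -6) = -10)
Function('I')(p) = Mul(-10, Pow(p, -1))
Add(Mul(Mul(2, Function('x')(-6, -4)), Mul(4, 0)), Function('I')(Function('X')(10))) = Add(Mul(Mul(2, Mul(Rational(-1, 5), -4)), Mul(4, 0)), Mul(-10, Pow(Add(1, Mul(Rational(1, 4), 10)), -1))) = Add(Mul(Mul(2, Rational(4, 5)), 0), Mul(-10, Pow(Add(1, Rational(5, 2)), -1))) = Add(Mul(Rational(8, 5), 0), Mul(-10, Pow(Rational(7, 2), -1))) = Add(0, Mul(-10, Rational(2, 7))) = Add(0, Rational(-20, 7)) = Rational(-20, 7)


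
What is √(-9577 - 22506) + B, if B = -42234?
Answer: -42234 + I*√32083 ≈ -42234.0 + 179.12*I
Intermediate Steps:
√(-9577 - 22506) + B = √(-9577 - 22506) - 42234 = √(-32083) - 42234 = I*√32083 - 42234 = -42234 + I*√32083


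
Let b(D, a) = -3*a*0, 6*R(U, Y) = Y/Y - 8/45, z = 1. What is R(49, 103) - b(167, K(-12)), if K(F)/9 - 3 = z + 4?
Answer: 37/270 ≈ 0.13704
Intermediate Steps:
R(U, Y) = 37/270 (R(U, Y) = (Y/Y - 8/45)/6 = (1 - 8*1/45)/6 = (1 - 8/45)/6 = (⅙)*(37/45) = 37/270)
K(F) = 72 (K(F) = 27 + 9*(1 + 4) = 27 + 9*5 = 27 + 45 = 72)
b(D, a) = 0
R(49, 103) - b(167, K(-12)) = 37/270 - 1*0 = 37/270 + 0 = 37/270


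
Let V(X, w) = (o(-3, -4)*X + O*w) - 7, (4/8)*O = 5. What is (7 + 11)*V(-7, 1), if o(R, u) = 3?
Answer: -324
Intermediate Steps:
O = 10 (O = 2*5 = 10)
V(X, w) = -7 + 3*X + 10*w (V(X, w) = (3*X + 10*w) - 7 = -7 + 3*X + 10*w)
(7 + 11)*V(-7, 1) = (7 + 11)*(-7 + 3*(-7) + 10*1) = 18*(-7 - 21 + 10) = 18*(-18) = -324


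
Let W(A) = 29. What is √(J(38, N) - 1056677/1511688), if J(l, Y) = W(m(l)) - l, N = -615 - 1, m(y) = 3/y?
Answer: I*√5541042856218/755844 ≈ 3.1143*I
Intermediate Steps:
N = -616
J(l, Y) = 29 - l
√(J(38, N) - 1056677/1511688) = √((29 - 1*38) - 1056677/1511688) = √((29 - 38) - 1056677*1/1511688) = √(-9 - 1056677/1511688) = √(-14661869/1511688) = I*√5541042856218/755844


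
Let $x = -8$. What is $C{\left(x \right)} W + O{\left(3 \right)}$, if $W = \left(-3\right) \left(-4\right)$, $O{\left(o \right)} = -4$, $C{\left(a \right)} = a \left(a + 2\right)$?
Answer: $572$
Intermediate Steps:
$C{\left(a \right)} = a \left(2 + a\right)$
$W = 12$
$C{\left(x \right)} W + O{\left(3 \right)} = - 8 \left(2 - 8\right) 12 - 4 = \left(-8\right) \left(-6\right) 12 - 4 = 48 \cdot 12 - 4 = 576 - 4 = 572$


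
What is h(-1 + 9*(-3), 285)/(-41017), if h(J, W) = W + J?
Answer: -257/41017 ≈ -0.0062657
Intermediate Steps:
h(J, W) = J + W
h(-1 + 9*(-3), 285)/(-41017) = ((-1 + 9*(-3)) + 285)/(-41017) = ((-1 - 27) + 285)*(-1/41017) = (-28 + 285)*(-1/41017) = 257*(-1/41017) = -257/41017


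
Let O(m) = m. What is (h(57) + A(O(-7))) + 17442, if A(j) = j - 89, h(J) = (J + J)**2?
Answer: 30342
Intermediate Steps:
h(J) = 4*J**2 (h(J) = (2*J)**2 = 4*J**2)
A(j) = -89 + j
(h(57) + A(O(-7))) + 17442 = (4*57**2 + (-89 - 7)) + 17442 = (4*3249 - 96) + 17442 = (12996 - 96) + 17442 = 12900 + 17442 = 30342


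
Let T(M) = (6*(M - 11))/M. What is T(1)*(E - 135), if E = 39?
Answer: 5760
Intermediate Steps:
T(M) = (-66 + 6*M)/M (T(M) = (6*(-11 + M))/M = (-66 + 6*M)/M)
T(1)*(E - 135) = (6 - 66/1)*(39 - 135) = (6 - 66*1)*(-96) = (6 - 66)*(-96) = -60*(-96) = 5760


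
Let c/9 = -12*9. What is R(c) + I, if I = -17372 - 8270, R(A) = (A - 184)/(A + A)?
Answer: -12461723/486 ≈ -25641.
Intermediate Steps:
c = -972 (c = 9*(-12*9) = 9*(-108) = -972)
R(A) = (-184 + A)/(2*A) (R(A) = (-184 + A)/((2*A)) = (-184 + A)*(1/(2*A)) = (-184 + A)/(2*A))
I = -25642
R(c) + I = (½)*(-184 - 972)/(-972) - 25642 = (½)*(-1/972)*(-1156) - 25642 = 289/486 - 25642 = -12461723/486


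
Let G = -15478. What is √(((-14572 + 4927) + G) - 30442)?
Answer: I*√55565 ≈ 235.72*I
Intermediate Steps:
√(((-14572 + 4927) + G) - 30442) = √(((-14572 + 4927) - 15478) - 30442) = √((-9645 - 15478) - 30442) = √(-25123 - 30442) = √(-55565) = I*√55565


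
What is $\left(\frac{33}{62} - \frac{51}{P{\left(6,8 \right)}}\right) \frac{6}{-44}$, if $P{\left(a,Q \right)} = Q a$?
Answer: $\frac{789}{10912} \approx 0.072306$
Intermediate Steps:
$\left(\frac{33}{62} - \frac{51}{P{\left(6,8 \right)}}\right) \frac{6}{-44} = \left(\frac{33}{62} - \frac{51}{8 \cdot 6}\right) \frac{6}{-44} = \left(33 \cdot \frac{1}{62} - \frac{51}{48}\right) 6 \left(- \frac{1}{44}\right) = \left(\frac{33}{62} - \frac{17}{16}\right) \left(- \frac{3}{22}\right) = \left(- \frac{263}{496}\right) \left(- \frac{3}{22}\right) = \frac{789}{10912}$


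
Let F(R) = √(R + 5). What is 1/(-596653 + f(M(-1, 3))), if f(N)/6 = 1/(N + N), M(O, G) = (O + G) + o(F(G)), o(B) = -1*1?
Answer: -1/596650 ≈ -1.6760e-6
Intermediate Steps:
F(R) = √(5 + R)
o(B) = -1
M(O, G) = -1 + G + O (M(O, G) = (O + G) - 1 = (G + O) - 1 = -1 + G + O)
f(N) = 3/N (f(N) = 6/(N + N) = 6/((2*N)) = 6*(1/(2*N)) = 3/N)
1/(-596653 + f(M(-1, 3))) = 1/(-596653 + 3/(-1 + 3 - 1)) = 1/(-596653 + 3/1) = 1/(-596653 + 3*1) = 1/(-596653 + 3) = 1/(-596650) = -1/596650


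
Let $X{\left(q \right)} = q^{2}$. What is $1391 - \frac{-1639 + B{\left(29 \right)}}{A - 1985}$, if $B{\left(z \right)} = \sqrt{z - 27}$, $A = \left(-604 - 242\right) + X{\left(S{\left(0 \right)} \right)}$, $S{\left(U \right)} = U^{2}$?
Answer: $\frac{26418}{19} + \frac{\sqrt{2}}{2831} \approx 1390.4$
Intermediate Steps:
$A = -846$ ($A = \left(-604 - 242\right) + \left(0^{2}\right)^{2} = \left(-604 - 242\right) + 0^{2} = -846 + 0 = -846$)
$B{\left(z \right)} = \sqrt{-27 + z}$
$1391 - \frac{-1639 + B{\left(29 \right)}}{A - 1985} = 1391 - \frac{-1639 + \sqrt{-27 + 29}}{-846 - 1985} = 1391 - \frac{-1639 + \sqrt{2}}{-2831} = 1391 - \left(-1639 + \sqrt{2}\right) \left(- \frac{1}{2831}\right) = 1391 - \left(\frac{11}{19} - \frac{\sqrt{2}}{2831}\right) = \frac{26418}{19} + \frac{\sqrt{2}}{2831}$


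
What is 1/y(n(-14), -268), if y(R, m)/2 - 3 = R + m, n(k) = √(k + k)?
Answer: -265/140506 - I*√7/70253 ≈ -0.001886 - 3.766e-5*I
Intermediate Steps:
n(k) = √2*√k (n(k) = √(2*k) = √2*√k)
y(R, m) = 6 + 2*R + 2*m (y(R, m) = 6 + 2*(R + m) = 6 + (2*R + 2*m) = 6 + 2*R + 2*m)
1/y(n(-14), -268) = 1/(6 + 2*(√2*√(-14)) + 2*(-268)) = 1/(6 + 2*(√2*(I*√14)) - 536) = 1/(6 + 2*(2*I*√7) - 536) = 1/(6 + 4*I*√7 - 536) = 1/(-530 + 4*I*√7)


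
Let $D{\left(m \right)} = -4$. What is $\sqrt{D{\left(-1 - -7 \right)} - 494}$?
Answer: $i \sqrt{498} \approx 22.316 i$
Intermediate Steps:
$\sqrt{D{\left(-1 - -7 \right)} - 494} = \sqrt{-4 - 494} = \sqrt{-498} = i \sqrt{498}$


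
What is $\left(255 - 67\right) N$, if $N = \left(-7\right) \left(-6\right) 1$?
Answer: $7896$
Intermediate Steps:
$N = 42$ ($N = 42 \cdot 1 = 42$)
$\left(255 - 67\right) N = \left(255 - 67\right) 42 = 188 \cdot 42 = 7896$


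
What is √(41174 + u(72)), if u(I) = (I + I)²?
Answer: √61910 ≈ 248.82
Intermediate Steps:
u(I) = 4*I² (u(I) = (2*I)² = 4*I²)
√(41174 + u(72)) = √(41174 + 4*72²) = √(41174 + 4*5184) = √(41174 + 20736) = √61910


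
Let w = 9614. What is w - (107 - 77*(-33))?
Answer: 6966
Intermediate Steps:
w - (107 - 77*(-33)) = 9614 - (107 - 77*(-33)) = 9614 - (107 + 2541) = 9614 - 1*2648 = 9614 - 2648 = 6966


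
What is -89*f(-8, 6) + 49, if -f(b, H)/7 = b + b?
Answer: -9919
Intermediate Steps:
f(b, H) = -14*b (f(b, H) = -7*(b + b) = -14*b)
-89*f(-8, 6) + 49 = -(-1246)*(-8) + 49 = -89*112 + 49 = -9968 + 49 = -9919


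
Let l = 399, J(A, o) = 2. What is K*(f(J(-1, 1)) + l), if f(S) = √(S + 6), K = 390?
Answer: 155610 + 780*√2 ≈ 1.5671e+5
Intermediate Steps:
f(S) = √(6 + S)
K*(f(J(-1, 1)) + l) = 390*(√(6 + 2) + 399) = 390*(√8 + 399) = 390*(2*√2 + 399) = 390*(399 + 2*√2) = 155610 + 780*√2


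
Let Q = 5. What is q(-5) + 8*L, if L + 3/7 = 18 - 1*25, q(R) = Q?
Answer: -381/7 ≈ -54.429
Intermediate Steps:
q(R) = 5
L = -52/7 (L = -3/7 + (18 - 1*25) = -3/7 + (18 - 25) = -3/7 - 7 = -52/7 ≈ -7.4286)
q(-5) + 8*L = 5 + 8*(-52/7) = 5 - 416/7 = -381/7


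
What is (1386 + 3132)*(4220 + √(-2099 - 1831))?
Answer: 19065960 + 4518*I*√3930 ≈ 1.9066e+7 + 2.8323e+5*I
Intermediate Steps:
(1386 + 3132)*(4220 + √(-2099 - 1831)) = 4518*(4220 + √(-3930)) = 4518*(4220 + I*√3930) = 19065960 + 4518*I*√3930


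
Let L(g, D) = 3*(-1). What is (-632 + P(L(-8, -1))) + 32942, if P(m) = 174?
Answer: 32484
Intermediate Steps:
L(g, D) = -3
(-632 + P(L(-8, -1))) + 32942 = (-632 + 174) + 32942 = -458 + 32942 = 32484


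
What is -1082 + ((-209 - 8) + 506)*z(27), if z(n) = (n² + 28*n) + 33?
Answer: 437620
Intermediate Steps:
z(n) = 33 + n² + 28*n
-1082 + ((-209 - 8) + 506)*z(27) = -1082 + ((-209 - 8) + 506)*(33 + 27² + 28*27) = -1082 + (-217 + 506)*(33 + 729 + 756) = -1082 + 289*1518 = -1082 + 438702 = 437620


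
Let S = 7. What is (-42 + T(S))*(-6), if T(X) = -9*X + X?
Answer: 588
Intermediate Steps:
T(X) = -8*X
(-42 + T(S))*(-6) = (-42 - 8*7)*(-6) = (-42 - 56)*(-6) = -98*(-6) = 588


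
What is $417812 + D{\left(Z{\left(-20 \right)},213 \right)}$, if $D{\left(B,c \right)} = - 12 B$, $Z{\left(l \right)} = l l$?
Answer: $413012$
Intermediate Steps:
$Z{\left(l \right)} = l^{2}$
$417812 + D{\left(Z{\left(-20 \right)},213 \right)} = 417812 - 12 \left(-20\right)^{2} = 417812 - 4800 = 413012$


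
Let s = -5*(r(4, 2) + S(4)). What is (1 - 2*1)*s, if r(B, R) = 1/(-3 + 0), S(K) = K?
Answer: 55/3 ≈ 18.333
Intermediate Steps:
r(B, R) = -⅓ (r(B, R) = 1/(-3) = -⅓)
s = -55/3 (s = -5*(-⅓ + 4) = -5*11/3 = -55/3 ≈ -18.333)
(1 - 2*1)*s = (1 - 2*1)*(-55/3) = (1 - 2)*(-55/3) = -1*(-55/3) = 55/3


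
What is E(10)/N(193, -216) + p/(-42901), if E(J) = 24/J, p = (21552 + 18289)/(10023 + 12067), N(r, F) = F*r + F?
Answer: -32866139/330930935028 ≈ -9.9314e-5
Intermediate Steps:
N(r, F) = F + F*r
p = 39841/22090 ≈ 1.8036
E(10)/N(193, -216) + p/(-42901) = (24/10)/((-216*(1 + 193))) + (39841/22090)/(-42901) = (24*(⅒))/((-216*194)) + (39841/22090)*(-1/42901) = (12/5)/(-41904) - 39841/947683090 = (12/5)*(-1/41904) - 39841/947683090 = -1/17460 - 39841/947683090 = -32866139/330930935028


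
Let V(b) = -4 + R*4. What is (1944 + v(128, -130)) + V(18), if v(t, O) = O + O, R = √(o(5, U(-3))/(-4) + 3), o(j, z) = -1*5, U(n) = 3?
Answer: 1680 + 2*√17 ≈ 1688.2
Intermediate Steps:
o(j, z) = -5
R = √17/2 (R = √(-5/(-4) + 3) = √(-5*(-¼) + 3) = √(5/4 + 3) = √(17/4) = √17/2 ≈ 2.0616)
v(t, O) = 2*O
V(b) = -4 + 2*√17 (V(b) = -4 + (√17/2)*4 = -4 + 2*√17)
(1944 + v(128, -130)) + V(18) = (1944 + 2*(-130)) + (-4 + 2*√17) = (1944 - 260) + (-4 + 2*√17) = 1684 + (-4 + 2*√17) = 1680 + 2*√17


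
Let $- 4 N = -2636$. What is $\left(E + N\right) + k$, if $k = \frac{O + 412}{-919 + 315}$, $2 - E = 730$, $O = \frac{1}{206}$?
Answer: $- \frac{8670129}{124424} \approx -69.682$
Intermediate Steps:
$N = 659$ ($N = \left(- \frac{1}{4}\right) \left(-2636\right) = 659$)
$O = \frac{1}{206} \approx 0.0048544$
$E = -728$ ($E = 2 - 730 = -728$)
$k = - \frac{84873}{124424}$ ($k = \frac{\frac{1}{206} + 412}{-919 + 315} = \frac{84873}{206 \left(-604\right)} = \frac{84873}{206} \left(- \frac{1}{604}\right) = - \frac{84873}{124424} \approx -0.68213$)
$\left(E + N\right) + k = \left(-728 + 659\right) - \frac{84873}{124424} = -69 - \frac{84873}{124424} = - \frac{8670129}{124424}$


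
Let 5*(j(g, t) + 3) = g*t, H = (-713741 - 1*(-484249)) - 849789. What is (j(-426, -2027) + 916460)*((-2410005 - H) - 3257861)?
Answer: -4997691308279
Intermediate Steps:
H = -1079281 (H = (-713741 + 484249) - 849789 = -229492 - 849789 = -1079281)
j(g, t) = -3 + g*t/5 (j(g, t) = -3 + (g*t)/5 = -3 + g*t/5)
(j(-426, -2027) + 916460)*((-2410005 - H) - 3257861) = ((-3 + (1/5)*(-426)*(-2027)) + 916460)*((-2410005 - 1*(-1079281)) - 3257861) = ((-3 + 863502/5) + 916460)*((-2410005 + 1079281) - 3257861) = (863487/5 + 916460)*(-1330724 - 3257861) = (5445787/5)*(-4588585) = -4997691308279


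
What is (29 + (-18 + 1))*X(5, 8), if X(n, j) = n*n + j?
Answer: 396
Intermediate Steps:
X(n, j) = j + n² (X(n, j) = n² + j = j + n²)
(29 + (-18 + 1))*X(5, 8) = (29 + (-18 + 1))*(8 + 5²) = (29 - 17)*(8 + 25) = 12*33 = 396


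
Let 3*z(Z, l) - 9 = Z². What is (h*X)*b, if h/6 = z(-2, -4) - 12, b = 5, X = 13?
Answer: -2990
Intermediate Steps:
z(Z, l) = 3 + Z²/3
h = -46 (h = 6*((3 + (⅓)*(-2)²) - 12) = 6*((3 + (⅓)*4) - 12) = 6*((3 + 4/3) - 12) = 6*(13/3 - 12) = 6*(-23/3) = -46)
(h*X)*b = -46*13*5 = -598*5 = -2990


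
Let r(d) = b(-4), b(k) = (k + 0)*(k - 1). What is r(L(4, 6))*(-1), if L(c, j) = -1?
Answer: -20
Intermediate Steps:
b(k) = k*(-1 + k)
r(d) = 20 (r(d) = -4*(-1 - 4) = -4*(-5) = 20)
r(L(4, 6))*(-1) = 20*(-1) = -20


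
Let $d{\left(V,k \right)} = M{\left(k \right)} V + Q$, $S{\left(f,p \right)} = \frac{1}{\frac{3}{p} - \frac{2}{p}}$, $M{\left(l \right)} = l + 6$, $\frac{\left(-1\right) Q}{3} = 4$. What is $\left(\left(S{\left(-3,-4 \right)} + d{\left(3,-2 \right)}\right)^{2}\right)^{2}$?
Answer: $256$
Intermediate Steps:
$Q = -12$ ($Q = \left(-3\right) 4 = -12$)
$M{\left(l \right)} = 6 + l$
$S{\left(f,p \right)} = p$ ($S{\left(f,p \right)} = \frac{1}{\frac{1}{p}} = p$)
$d{\left(V,k \right)} = -12 + V \left(6 + k\right)$ ($d{\left(V,k \right)} = \left(6 + k\right) V - 12 = V \left(6 + k\right) - 12 = -12 + V \left(6 + k\right)$)
$\left(\left(S{\left(-3,-4 \right)} + d{\left(3,-2 \right)}\right)^{2}\right)^{2} = \left(\left(-4 - \left(12 - 3 \left(6 - 2\right)\right)\right)^{2}\right)^{2} = \left(\left(-4 + \left(-12 + 3 \cdot 4\right)\right)^{2}\right)^{2} = \left(\left(-4 + \left(-12 + 12\right)\right)^{2}\right)^{2} = \left(\left(-4 + 0\right)^{2}\right)^{2} = \left(\left(-4\right)^{2}\right)^{2} = 16^{2} = 256$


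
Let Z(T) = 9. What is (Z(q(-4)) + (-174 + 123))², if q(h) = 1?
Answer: 1764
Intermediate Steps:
(Z(q(-4)) + (-174 + 123))² = (9 + (-174 + 123))² = (9 - 51)² = (-42)² = 1764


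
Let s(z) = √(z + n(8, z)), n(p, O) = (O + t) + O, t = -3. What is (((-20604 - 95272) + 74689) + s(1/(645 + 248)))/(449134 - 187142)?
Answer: -41187/261992 + I*√597417/116979428 ≈ -0.15721 + 6.6074e-6*I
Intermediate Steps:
n(p, O) = -3 + 2*O (n(p, O) = (O - 3) + O = (-3 + O) + O = -3 + 2*O)
s(z) = √(-3 + 3*z) (s(z) = √(z + (-3 + 2*z)) = √(-3 + 3*z))
(((-20604 - 95272) + 74689) + s(1/(645 + 248)))/(449134 - 187142) = (((-20604 - 95272) + 74689) + √(-3 + 3/(645 + 248)))/(449134 - 187142) = ((-115876 + 74689) + √(-3 + 3/893))/261992 = (-41187 + √(-3 + 3*(1/893)))*(1/261992) = (-41187 + √(-3 + 3/893))*(1/261992) = (-41187 + √(-2676/893))*(1/261992) = (-41187 + 2*I*√597417/893)*(1/261992) = -41187/261992 + I*√597417/116979428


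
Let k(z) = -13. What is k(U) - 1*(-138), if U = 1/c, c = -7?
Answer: 125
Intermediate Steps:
U = -⅐ (U = 1/(-7) = -⅐ ≈ -0.14286)
k(U) - 1*(-138) = -13 - 1*(-138) = -13 + 138 = 125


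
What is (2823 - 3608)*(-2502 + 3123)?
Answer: -487485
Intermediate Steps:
(2823 - 3608)*(-2502 + 3123) = -785*621 = -487485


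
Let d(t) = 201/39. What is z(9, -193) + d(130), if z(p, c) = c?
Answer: -2442/13 ≈ -187.85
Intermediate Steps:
d(t) = 67/13 (d(t) = 201*(1/39) = 67/13)
z(9, -193) + d(130) = -193 + 67/13 = -2442/13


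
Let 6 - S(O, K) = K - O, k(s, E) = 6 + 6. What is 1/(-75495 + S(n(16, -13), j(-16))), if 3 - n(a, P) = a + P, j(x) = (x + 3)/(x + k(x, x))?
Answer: -4/301969 ≈ -1.3246e-5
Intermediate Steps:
k(s, E) = 12
j(x) = (3 + x)/(12 + x) (j(x) = (x + 3)/(x + 12) = (3 + x)/(12 + x))
n(a, P) = 3 - P - a (n(a, P) = 3 - (a + P) = 3 - (P + a) = 3 + (-P - a) = 3 - P - a)
S(O, K) = 6 + O - K (S(O, K) = 6 - (K - O) = 6 + (O - K) = 6 + O - K)
1/(-75495 + S(n(16, -13), j(-16))) = 1/(-75495 + (6 + (3 - 1*(-13) - 1*16) - (3 - 16)/(12 - 16))) = 1/(-75495 + (6 + (3 + 13 - 16) - (-13)/(-4))) = 1/(-75495 + (6 + 0 - (-1)*(-13)/4)) = 1/(-75495 + (6 + 0 - 1*13/4)) = 1/(-75495 + (6 + 0 - 13/4)) = 1/(-75495 + 11/4) = 1/(-301969/4) = -4/301969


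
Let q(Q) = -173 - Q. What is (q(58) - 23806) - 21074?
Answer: -45111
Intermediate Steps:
(q(58) - 23806) - 21074 = ((-173 - 1*58) - 23806) - 21074 = ((-173 - 58) - 23806) - 21074 = (-231 - 23806) - 21074 = -24037 - 21074 = -45111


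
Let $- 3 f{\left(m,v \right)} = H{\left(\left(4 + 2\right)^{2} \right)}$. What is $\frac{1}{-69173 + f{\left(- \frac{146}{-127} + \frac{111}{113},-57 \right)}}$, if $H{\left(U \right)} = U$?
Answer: $- \frac{1}{69185} \approx -1.4454 \cdot 10^{-5}$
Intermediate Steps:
$f{\left(m,v \right)} = -12$ ($f{\left(m,v \right)} = - \frac{\left(4 + 2\right)^{2}}{3} = - \frac{6^{2}}{3} = \left(- \frac{1}{3}\right) 36 = -12$)
$\frac{1}{-69173 + f{\left(- \frac{146}{-127} + \frac{111}{113},-57 \right)}} = \frac{1}{-69173 - 12} = \frac{1}{-69185} = - \frac{1}{69185}$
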